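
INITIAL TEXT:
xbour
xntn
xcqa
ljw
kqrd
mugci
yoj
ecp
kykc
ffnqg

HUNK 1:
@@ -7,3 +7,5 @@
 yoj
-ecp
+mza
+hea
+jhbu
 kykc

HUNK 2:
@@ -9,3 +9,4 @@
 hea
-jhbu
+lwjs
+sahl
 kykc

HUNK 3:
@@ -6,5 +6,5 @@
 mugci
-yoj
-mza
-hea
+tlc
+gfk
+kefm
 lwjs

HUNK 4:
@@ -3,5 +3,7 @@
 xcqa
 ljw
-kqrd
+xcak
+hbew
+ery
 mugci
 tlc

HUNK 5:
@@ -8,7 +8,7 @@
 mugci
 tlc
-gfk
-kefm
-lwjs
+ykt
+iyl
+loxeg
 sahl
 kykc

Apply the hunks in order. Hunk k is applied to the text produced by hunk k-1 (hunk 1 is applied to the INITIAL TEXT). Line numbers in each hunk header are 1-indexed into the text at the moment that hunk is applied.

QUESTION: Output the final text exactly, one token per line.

Answer: xbour
xntn
xcqa
ljw
xcak
hbew
ery
mugci
tlc
ykt
iyl
loxeg
sahl
kykc
ffnqg

Derivation:
Hunk 1: at line 7 remove [ecp] add [mza,hea,jhbu] -> 12 lines: xbour xntn xcqa ljw kqrd mugci yoj mza hea jhbu kykc ffnqg
Hunk 2: at line 9 remove [jhbu] add [lwjs,sahl] -> 13 lines: xbour xntn xcqa ljw kqrd mugci yoj mza hea lwjs sahl kykc ffnqg
Hunk 3: at line 6 remove [yoj,mza,hea] add [tlc,gfk,kefm] -> 13 lines: xbour xntn xcqa ljw kqrd mugci tlc gfk kefm lwjs sahl kykc ffnqg
Hunk 4: at line 3 remove [kqrd] add [xcak,hbew,ery] -> 15 lines: xbour xntn xcqa ljw xcak hbew ery mugci tlc gfk kefm lwjs sahl kykc ffnqg
Hunk 5: at line 8 remove [gfk,kefm,lwjs] add [ykt,iyl,loxeg] -> 15 lines: xbour xntn xcqa ljw xcak hbew ery mugci tlc ykt iyl loxeg sahl kykc ffnqg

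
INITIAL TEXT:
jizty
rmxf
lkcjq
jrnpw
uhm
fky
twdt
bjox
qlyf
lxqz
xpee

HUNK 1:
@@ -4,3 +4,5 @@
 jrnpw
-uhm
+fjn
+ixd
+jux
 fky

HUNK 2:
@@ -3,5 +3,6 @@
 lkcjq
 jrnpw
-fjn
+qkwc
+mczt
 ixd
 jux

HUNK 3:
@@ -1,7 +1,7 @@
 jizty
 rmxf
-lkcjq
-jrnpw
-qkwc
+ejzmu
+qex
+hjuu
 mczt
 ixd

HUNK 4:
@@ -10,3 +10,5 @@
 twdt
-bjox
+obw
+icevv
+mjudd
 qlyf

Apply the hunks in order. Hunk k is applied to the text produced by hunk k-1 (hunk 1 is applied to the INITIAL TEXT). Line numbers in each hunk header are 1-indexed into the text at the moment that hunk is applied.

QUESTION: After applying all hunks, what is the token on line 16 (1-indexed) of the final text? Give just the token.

Hunk 1: at line 4 remove [uhm] add [fjn,ixd,jux] -> 13 lines: jizty rmxf lkcjq jrnpw fjn ixd jux fky twdt bjox qlyf lxqz xpee
Hunk 2: at line 3 remove [fjn] add [qkwc,mczt] -> 14 lines: jizty rmxf lkcjq jrnpw qkwc mczt ixd jux fky twdt bjox qlyf lxqz xpee
Hunk 3: at line 1 remove [lkcjq,jrnpw,qkwc] add [ejzmu,qex,hjuu] -> 14 lines: jizty rmxf ejzmu qex hjuu mczt ixd jux fky twdt bjox qlyf lxqz xpee
Hunk 4: at line 10 remove [bjox] add [obw,icevv,mjudd] -> 16 lines: jizty rmxf ejzmu qex hjuu mczt ixd jux fky twdt obw icevv mjudd qlyf lxqz xpee
Final line 16: xpee

Answer: xpee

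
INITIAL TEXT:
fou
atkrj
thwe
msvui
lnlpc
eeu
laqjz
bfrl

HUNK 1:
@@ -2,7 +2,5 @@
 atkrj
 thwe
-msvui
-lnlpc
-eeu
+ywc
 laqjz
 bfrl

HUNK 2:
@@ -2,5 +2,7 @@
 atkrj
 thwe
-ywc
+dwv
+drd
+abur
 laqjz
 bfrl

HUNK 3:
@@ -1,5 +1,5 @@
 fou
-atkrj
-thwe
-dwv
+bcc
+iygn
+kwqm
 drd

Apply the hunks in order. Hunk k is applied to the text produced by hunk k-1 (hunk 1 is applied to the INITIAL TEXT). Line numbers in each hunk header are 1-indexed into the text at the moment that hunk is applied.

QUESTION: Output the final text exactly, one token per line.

Hunk 1: at line 2 remove [msvui,lnlpc,eeu] add [ywc] -> 6 lines: fou atkrj thwe ywc laqjz bfrl
Hunk 2: at line 2 remove [ywc] add [dwv,drd,abur] -> 8 lines: fou atkrj thwe dwv drd abur laqjz bfrl
Hunk 3: at line 1 remove [atkrj,thwe,dwv] add [bcc,iygn,kwqm] -> 8 lines: fou bcc iygn kwqm drd abur laqjz bfrl

Answer: fou
bcc
iygn
kwqm
drd
abur
laqjz
bfrl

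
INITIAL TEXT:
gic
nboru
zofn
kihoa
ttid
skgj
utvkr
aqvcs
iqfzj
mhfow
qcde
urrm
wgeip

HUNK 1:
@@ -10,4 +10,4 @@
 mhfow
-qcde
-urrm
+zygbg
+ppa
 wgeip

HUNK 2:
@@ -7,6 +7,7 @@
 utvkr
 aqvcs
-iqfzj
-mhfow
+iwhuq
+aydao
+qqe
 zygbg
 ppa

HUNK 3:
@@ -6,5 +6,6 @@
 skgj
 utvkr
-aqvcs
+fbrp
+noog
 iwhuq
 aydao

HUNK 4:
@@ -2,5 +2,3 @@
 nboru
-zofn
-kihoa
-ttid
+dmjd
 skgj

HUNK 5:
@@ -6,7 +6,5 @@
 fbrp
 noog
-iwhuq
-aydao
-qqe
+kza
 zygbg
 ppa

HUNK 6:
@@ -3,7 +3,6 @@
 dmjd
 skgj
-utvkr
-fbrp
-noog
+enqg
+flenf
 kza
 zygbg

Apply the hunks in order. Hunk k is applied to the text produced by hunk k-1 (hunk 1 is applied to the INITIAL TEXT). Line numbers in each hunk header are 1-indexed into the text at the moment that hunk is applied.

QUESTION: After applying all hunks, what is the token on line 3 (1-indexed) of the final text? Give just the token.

Hunk 1: at line 10 remove [qcde,urrm] add [zygbg,ppa] -> 13 lines: gic nboru zofn kihoa ttid skgj utvkr aqvcs iqfzj mhfow zygbg ppa wgeip
Hunk 2: at line 7 remove [iqfzj,mhfow] add [iwhuq,aydao,qqe] -> 14 lines: gic nboru zofn kihoa ttid skgj utvkr aqvcs iwhuq aydao qqe zygbg ppa wgeip
Hunk 3: at line 6 remove [aqvcs] add [fbrp,noog] -> 15 lines: gic nboru zofn kihoa ttid skgj utvkr fbrp noog iwhuq aydao qqe zygbg ppa wgeip
Hunk 4: at line 2 remove [zofn,kihoa,ttid] add [dmjd] -> 13 lines: gic nboru dmjd skgj utvkr fbrp noog iwhuq aydao qqe zygbg ppa wgeip
Hunk 5: at line 6 remove [iwhuq,aydao,qqe] add [kza] -> 11 lines: gic nboru dmjd skgj utvkr fbrp noog kza zygbg ppa wgeip
Hunk 6: at line 3 remove [utvkr,fbrp,noog] add [enqg,flenf] -> 10 lines: gic nboru dmjd skgj enqg flenf kza zygbg ppa wgeip
Final line 3: dmjd

Answer: dmjd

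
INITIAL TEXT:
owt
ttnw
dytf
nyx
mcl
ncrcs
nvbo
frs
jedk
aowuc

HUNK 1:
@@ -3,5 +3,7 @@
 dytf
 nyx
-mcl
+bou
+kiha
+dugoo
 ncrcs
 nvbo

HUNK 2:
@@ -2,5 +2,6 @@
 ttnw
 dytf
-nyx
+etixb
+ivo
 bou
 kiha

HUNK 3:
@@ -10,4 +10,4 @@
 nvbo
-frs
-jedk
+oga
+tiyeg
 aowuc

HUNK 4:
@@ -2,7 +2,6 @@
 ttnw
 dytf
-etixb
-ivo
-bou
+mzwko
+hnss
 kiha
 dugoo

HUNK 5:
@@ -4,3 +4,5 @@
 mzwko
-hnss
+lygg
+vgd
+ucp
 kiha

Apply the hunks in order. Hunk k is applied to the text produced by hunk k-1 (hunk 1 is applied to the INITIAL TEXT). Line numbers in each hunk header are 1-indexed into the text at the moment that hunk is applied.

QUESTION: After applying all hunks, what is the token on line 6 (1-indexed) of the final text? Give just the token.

Hunk 1: at line 3 remove [mcl] add [bou,kiha,dugoo] -> 12 lines: owt ttnw dytf nyx bou kiha dugoo ncrcs nvbo frs jedk aowuc
Hunk 2: at line 2 remove [nyx] add [etixb,ivo] -> 13 lines: owt ttnw dytf etixb ivo bou kiha dugoo ncrcs nvbo frs jedk aowuc
Hunk 3: at line 10 remove [frs,jedk] add [oga,tiyeg] -> 13 lines: owt ttnw dytf etixb ivo bou kiha dugoo ncrcs nvbo oga tiyeg aowuc
Hunk 4: at line 2 remove [etixb,ivo,bou] add [mzwko,hnss] -> 12 lines: owt ttnw dytf mzwko hnss kiha dugoo ncrcs nvbo oga tiyeg aowuc
Hunk 5: at line 4 remove [hnss] add [lygg,vgd,ucp] -> 14 lines: owt ttnw dytf mzwko lygg vgd ucp kiha dugoo ncrcs nvbo oga tiyeg aowuc
Final line 6: vgd

Answer: vgd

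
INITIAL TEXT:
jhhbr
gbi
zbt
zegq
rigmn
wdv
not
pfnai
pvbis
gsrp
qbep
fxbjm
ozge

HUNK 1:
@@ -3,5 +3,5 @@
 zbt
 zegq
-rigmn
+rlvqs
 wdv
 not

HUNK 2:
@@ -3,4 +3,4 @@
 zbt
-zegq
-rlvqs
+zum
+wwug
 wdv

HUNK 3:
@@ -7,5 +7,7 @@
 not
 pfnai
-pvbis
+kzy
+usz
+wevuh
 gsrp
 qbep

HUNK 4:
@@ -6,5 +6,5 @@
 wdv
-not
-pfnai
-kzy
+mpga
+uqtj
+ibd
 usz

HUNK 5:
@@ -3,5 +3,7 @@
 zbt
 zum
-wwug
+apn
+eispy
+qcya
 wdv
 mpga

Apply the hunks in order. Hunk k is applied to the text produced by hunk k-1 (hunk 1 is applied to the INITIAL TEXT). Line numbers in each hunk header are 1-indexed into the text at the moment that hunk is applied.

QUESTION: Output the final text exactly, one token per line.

Hunk 1: at line 3 remove [rigmn] add [rlvqs] -> 13 lines: jhhbr gbi zbt zegq rlvqs wdv not pfnai pvbis gsrp qbep fxbjm ozge
Hunk 2: at line 3 remove [zegq,rlvqs] add [zum,wwug] -> 13 lines: jhhbr gbi zbt zum wwug wdv not pfnai pvbis gsrp qbep fxbjm ozge
Hunk 3: at line 7 remove [pvbis] add [kzy,usz,wevuh] -> 15 lines: jhhbr gbi zbt zum wwug wdv not pfnai kzy usz wevuh gsrp qbep fxbjm ozge
Hunk 4: at line 6 remove [not,pfnai,kzy] add [mpga,uqtj,ibd] -> 15 lines: jhhbr gbi zbt zum wwug wdv mpga uqtj ibd usz wevuh gsrp qbep fxbjm ozge
Hunk 5: at line 3 remove [wwug] add [apn,eispy,qcya] -> 17 lines: jhhbr gbi zbt zum apn eispy qcya wdv mpga uqtj ibd usz wevuh gsrp qbep fxbjm ozge

Answer: jhhbr
gbi
zbt
zum
apn
eispy
qcya
wdv
mpga
uqtj
ibd
usz
wevuh
gsrp
qbep
fxbjm
ozge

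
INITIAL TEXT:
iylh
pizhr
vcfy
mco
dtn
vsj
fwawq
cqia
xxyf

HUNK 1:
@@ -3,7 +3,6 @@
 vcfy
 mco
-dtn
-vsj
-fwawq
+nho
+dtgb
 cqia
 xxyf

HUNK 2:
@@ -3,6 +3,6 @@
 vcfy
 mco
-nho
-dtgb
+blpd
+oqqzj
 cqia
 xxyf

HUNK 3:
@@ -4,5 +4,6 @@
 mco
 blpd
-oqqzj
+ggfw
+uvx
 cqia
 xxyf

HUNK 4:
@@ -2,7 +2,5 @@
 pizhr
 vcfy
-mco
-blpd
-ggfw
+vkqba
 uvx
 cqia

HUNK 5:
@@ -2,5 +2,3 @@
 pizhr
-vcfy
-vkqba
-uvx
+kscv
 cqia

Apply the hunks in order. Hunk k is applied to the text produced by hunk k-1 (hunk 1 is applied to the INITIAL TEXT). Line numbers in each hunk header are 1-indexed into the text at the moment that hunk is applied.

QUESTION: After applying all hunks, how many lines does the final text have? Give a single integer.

Answer: 5

Derivation:
Hunk 1: at line 3 remove [dtn,vsj,fwawq] add [nho,dtgb] -> 8 lines: iylh pizhr vcfy mco nho dtgb cqia xxyf
Hunk 2: at line 3 remove [nho,dtgb] add [blpd,oqqzj] -> 8 lines: iylh pizhr vcfy mco blpd oqqzj cqia xxyf
Hunk 3: at line 4 remove [oqqzj] add [ggfw,uvx] -> 9 lines: iylh pizhr vcfy mco blpd ggfw uvx cqia xxyf
Hunk 4: at line 2 remove [mco,blpd,ggfw] add [vkqba] -> 7 lines: iylh pizhr vcfy vkqba uvx cqia xxyf
Hunk 5: at line 2 remove [vcfy,vkqba,uvx] add [kscv] -> 5 lines: iylh pizhr kscv cqia xxyf
Final line count: 5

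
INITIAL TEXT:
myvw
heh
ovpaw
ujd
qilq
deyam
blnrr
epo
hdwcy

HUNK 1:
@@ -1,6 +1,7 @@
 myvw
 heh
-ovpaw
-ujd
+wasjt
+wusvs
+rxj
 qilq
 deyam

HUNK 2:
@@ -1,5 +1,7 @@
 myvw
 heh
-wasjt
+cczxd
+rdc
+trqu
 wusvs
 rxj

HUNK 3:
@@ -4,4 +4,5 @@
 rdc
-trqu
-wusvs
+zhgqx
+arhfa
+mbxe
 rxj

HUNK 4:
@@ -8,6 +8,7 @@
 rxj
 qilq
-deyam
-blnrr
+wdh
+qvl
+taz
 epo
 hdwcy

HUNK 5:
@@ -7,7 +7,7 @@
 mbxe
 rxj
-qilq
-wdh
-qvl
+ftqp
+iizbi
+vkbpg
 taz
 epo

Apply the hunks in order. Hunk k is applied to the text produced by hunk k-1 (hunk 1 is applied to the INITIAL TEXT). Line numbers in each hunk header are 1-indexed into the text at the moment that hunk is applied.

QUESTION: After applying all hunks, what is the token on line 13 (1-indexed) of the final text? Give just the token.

Answer: epo

Derivation:
Hunk 1: at line 1 remove [ovpaw,ujd] add [wasjt,wusvs,rxj] -> 10 lines: myvw heh wasjt wusvs rxj qilq deyam blnrr epo hdwcy
Hunk 2: at line 1 remove [wasjt] add [cczxd,rdc,trqu] -> 12 lines: myvw heh cczxd rdc trqu wusvs rxj qilq deyam blnrr epo hdwcy
Hunk 3: at line 4 remove [trqu,wusvs] add [zhgqx,arhfa,mbxe] -> 13 lines: myvw heh cczxd rdc zhgqx arhfa mbxe rxj qilq deyam blnrr epo hdwcy
Hunk 4: at line 8 remove [deyam,blnrr] add [wdh,qvl,taz] -> 14 lines: myvw heh cczxd rdc zhgqx arhfa mbxe rxj qilq wdh qvl taz epo hdwcy
Hunk 5: at line 7 remove [qilq,wdh,qvl] add [ftqp,iizbi,vkbpg] -> 14 lines: myvw heh cczxd rdc zhgqx arhfa mbxe rxj ftqp iizbi vkbpg taz epo hdwcy
Final line 13: epo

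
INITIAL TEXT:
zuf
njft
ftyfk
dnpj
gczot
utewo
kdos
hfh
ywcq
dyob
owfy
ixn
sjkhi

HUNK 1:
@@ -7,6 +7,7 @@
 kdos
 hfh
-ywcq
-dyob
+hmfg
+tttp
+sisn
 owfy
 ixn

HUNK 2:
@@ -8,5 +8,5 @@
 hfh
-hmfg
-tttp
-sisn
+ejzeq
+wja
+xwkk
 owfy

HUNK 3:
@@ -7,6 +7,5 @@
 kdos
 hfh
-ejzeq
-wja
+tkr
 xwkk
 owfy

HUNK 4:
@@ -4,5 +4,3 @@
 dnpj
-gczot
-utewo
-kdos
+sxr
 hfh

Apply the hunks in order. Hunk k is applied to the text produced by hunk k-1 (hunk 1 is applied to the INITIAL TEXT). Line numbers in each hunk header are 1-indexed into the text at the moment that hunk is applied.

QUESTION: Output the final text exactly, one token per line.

Hunk 1: at line 7 remove [ywcq,dyob] add [hmfg,tttp,sisn] -> 14 lines: zuf njft ftyfk dnpj gczot utewo kdos hfh hmfg tttp sisn owfy ixn sjkhi
Hunk 2: at line 8 remove [hmfg,tttp,sisn] add [ejzeq,wja,xwkk] -> 14 lines: zuf njft ftyfk dnpj gczot utewo kdos hfh ejzeq wja xwkk owfy ixn sjkhi
Hunk 3: at line 7 remove [ejzeq,wja] add [tkr] -> 13 lines: zuf njft ftyfk dnpj gczot utewo kdos hfh tkr xwkk owfy ixn sjkhi
Hunk 4: at line 4 remove [gczot,utewo,kdos] add [sxr] -> 11 lines: zuf njft ftyfk dnpj sxr hfh tkr xwkk owfy ixn sjkhi

Answer: zuf
njft
ftyfk
dnpj
sxr
hfh
tkr
xwkk
owfy
ixn
sjkhi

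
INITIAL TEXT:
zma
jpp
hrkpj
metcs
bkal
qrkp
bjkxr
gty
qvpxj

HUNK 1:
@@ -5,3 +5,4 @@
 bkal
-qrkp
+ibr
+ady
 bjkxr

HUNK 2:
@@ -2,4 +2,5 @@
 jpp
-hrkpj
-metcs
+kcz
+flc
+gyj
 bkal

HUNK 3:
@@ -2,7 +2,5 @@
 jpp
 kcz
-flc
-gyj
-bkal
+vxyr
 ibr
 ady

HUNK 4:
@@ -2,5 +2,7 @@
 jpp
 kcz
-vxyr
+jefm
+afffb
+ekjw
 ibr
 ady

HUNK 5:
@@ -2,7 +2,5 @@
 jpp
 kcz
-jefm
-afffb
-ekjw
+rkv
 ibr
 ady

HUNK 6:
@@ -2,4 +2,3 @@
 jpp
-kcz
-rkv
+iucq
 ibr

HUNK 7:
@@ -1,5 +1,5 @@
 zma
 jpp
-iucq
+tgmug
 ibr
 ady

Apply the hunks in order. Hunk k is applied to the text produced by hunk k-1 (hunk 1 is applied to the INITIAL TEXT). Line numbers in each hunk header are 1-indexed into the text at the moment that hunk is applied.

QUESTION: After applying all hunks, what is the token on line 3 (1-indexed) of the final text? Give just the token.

Answer: tgmug

Derivation:
Hunk 1: at line 5 remove [qrkp] add [ibr,ady] -> 10 lines: zma jpp hrkpj metcs bkal ibr ady bjkxr gty qvpxj
Hunk 2: at line 2 remove [hrkpj,metcs] add [kcz,flc,gyj] -> 11 lines: zma jpp kcz flc gyj bkal ibr ady bjkxr gty qvpxj
Hunk 3: at line 2 remove [flc,gyj,bkal] add [vxyr] -> 9 lines: zma jpp kcz vxyr ibr ady bjkxr gty qvpxj
Hunk 4: at line 2 remove [vxyr] add [jefm,afffb,ekjw] -> 11 lines: zma jpp kcz jefm afffb ekjw ibr ady bjkxr gty qvpxj
Hunk 5: at line 2 remove [jefm,afffb,ekjw] add [rkv] -> 9 lines: zma jpp kcz rkv ibr ady bjkxr gty qvpxj
Hunk 6: at line 2 remove [kcz,rkv] add [iucq] -> 8 lines: zma jpp iucq ibr ady bjkxr gty qvpxj
Hunk 7: at line 1 remove [iucq] add [tgmug] -> 8 lines: zma jpp tgmug ibr ady bjkxr gty qvpxj
Final line 3: tgmug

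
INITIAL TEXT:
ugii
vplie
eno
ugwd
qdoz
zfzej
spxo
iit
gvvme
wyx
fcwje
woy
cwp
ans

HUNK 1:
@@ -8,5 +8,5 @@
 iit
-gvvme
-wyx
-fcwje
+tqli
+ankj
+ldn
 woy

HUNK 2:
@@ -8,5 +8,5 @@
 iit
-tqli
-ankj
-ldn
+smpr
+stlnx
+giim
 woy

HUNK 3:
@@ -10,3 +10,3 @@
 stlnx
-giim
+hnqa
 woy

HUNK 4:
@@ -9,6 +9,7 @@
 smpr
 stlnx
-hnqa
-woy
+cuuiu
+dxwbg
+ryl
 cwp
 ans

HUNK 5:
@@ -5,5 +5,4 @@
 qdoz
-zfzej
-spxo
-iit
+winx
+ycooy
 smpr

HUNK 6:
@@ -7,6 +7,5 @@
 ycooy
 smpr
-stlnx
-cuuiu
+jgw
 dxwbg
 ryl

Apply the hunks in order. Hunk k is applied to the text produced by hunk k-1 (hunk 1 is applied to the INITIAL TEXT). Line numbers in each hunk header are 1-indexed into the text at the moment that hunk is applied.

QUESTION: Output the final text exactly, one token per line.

Hunk 1: at line 8 remove [gvvme,wyx,fcwje] add [tqli,ankj,ldn] -> 14 lines: ugii vplie eno ugwd qdoz zfzej spxo iit tqli ankj ldn woy cwp ans
Hunk 2: at line 8 remove [tqli,ankj,ldn] add [smpr,stlnx,giim] -> 14 lines: ugii vplie eno ugwd qdoz zfzej spxo iit smpr stlnx giim woy cwp ans
Hunk 3: at line 10 remove [giim] add [hnqa] -> 14 lines: ugii vplie eno ugwd qdoz zfzej spxo iit smpr stlnx hnqa woy cwp ans
Hunk 4: at line 9 remove [hnqa,woy] add [cuuiu,dxwbg,ryl] -> 15 lines: ugii vplie eno ugwd qdoz zfzej spxo iit smpr stlnx cuuiu dxwbg ryl cwp ans
Hunk 5: at line 5 remove [zfzej,spxo,iit] add [winx,ycooy] -> 14 lines: ugii vplie eno ugwd qdoz winx ycooy smpr stlnx cuuiu dxwbg ryl cwp ans
Hunk 6: at line 7 remove [stlnx,cuuiu] add [jgw] -> 13 lines: ugii vplie eno ugwd qdoz winx ycooy smpr jgw dxwbg ryl cwp ans

Answer: ugii
vplie
eno
ugwd
qdoz
winx
ycooy
smpr
jgw
dxwbg
ryl
cwp
ans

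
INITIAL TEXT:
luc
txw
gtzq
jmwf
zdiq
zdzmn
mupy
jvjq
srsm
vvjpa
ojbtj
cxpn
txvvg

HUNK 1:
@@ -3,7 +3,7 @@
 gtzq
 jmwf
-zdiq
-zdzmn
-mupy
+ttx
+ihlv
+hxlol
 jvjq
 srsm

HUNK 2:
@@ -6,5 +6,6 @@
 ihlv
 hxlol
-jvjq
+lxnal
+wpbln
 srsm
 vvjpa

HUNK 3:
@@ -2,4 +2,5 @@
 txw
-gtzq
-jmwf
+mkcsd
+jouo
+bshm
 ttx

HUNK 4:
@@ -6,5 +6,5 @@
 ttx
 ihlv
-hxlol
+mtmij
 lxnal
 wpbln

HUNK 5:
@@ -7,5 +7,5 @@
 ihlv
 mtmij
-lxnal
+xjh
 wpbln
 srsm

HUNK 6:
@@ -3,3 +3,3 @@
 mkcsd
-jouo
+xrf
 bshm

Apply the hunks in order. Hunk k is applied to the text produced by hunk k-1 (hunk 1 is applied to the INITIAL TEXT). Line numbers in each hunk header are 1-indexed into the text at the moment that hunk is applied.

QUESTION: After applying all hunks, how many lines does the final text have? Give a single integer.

Hunk 1: at line 3 remove [zdiq,zdzmn,mupy] add [ttx,ihlv,hxlol] -> 13 lines: luc txw gtzq jmwf ttx ihlv hxlol jvjq srsm vvjpa ojbtj cxpn txvvg
Hunk 2: at line 6 remove [jvjq] add [lxnal,wpbln] -> 14 lines: luc txw gtzq jmwf ttx ihlv hxlol lxnal wpbln srsm vvjpa ojbtj cxpn txvvg
Hunk 3: at line 2 remove [gtzq,jmwf] add [mkcsd,jouo,bshm] -> 15 lines: luc txw mkcsd jouo bshm ttx ihlv hxlol lxnal wpbln srsm vvjpa ojbtj cxpn txvvg
Hunk 4: at line 6 remove [hxlol] add [mtmij] -> 15 lines: luc txw mkcsd jouo bshm ttx ihlv mtmij lxnal wpbln srsm vvjpa ojbtj cxpn txvvg
Hunk 5: at line 7 remove [lxnal] add [xjh] -> 15 lines: luc txw mkcsd jouo bshm ttx ihlv mtmij xjh wpbln srsm vvjpa ojbtj cxpn txvvg
Hunk 6: at line 3 remove [jouo] add [xrf] -> 15 lines: luc txw mkcsd xrf bshm ttx ihlv mtmij xjh wpbln srsm vvjpa ojbtj cxpn txvvg
Final line count: 15

Answer: 15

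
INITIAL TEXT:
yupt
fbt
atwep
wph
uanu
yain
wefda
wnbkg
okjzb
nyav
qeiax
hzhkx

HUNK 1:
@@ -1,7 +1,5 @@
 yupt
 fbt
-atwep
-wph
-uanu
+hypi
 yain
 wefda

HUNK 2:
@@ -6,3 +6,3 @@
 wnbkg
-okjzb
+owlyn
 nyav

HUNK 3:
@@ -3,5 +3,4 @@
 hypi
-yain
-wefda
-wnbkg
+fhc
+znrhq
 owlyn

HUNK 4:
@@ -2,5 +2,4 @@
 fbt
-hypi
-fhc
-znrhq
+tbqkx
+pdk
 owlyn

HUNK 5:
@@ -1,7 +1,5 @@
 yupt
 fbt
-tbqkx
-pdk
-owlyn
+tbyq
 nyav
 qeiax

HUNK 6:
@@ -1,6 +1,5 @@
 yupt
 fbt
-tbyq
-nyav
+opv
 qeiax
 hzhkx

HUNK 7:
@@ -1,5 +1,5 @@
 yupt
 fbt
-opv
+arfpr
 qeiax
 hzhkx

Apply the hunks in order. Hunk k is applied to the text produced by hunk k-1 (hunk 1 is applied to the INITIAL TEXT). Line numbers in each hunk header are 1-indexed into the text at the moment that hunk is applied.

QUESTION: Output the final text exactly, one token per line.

Hunk 1: at line 1 remove [atwep,wph,uanu] add [hypi] -> 10 lines: yupt fbt hypi yain wefda wnbkg okjzb nyav qeiax hzhkx
Hunk 2: at line 6 remove [okjzb] add [owlyn] -> 10 lines: yupt fbt hypi yain wefda wnbkg owlyn nyav qeiax hzhkx
Hunk 3: at line 3 remove [yain,wefda,wnbkg] add [fhc,znrhq] -> 9 lines: yupt fbt hypi fhc znrhq owlyn nyav qeiax hzhkx
Hunk 4: at line 2 remove [hypi,fhc,znrhq] add [tbqkx,pdk] -> 8 lines: yupt fbt tbqkx pdk owlyn nyav qeiax hzhkx
Hunk 5: at line 1 remove [tbqkx,pdk,owlyn] add [tbyq] -> 6 lines: yupt fbt tbyq nyav qeiax hzhkx
Hunk 6: at line 1 remove [tbyq,nyav] add [opv] -> 5 lines: yupt fbt opv qeiax hzhkx
Hunk 7: at line 1 remove [opv] add [arfpr] -> 5 lines: yupt fbt arfpr qeiax hzhkx

Answer: yupt
fbt
arfpr
qeiax
hzhkx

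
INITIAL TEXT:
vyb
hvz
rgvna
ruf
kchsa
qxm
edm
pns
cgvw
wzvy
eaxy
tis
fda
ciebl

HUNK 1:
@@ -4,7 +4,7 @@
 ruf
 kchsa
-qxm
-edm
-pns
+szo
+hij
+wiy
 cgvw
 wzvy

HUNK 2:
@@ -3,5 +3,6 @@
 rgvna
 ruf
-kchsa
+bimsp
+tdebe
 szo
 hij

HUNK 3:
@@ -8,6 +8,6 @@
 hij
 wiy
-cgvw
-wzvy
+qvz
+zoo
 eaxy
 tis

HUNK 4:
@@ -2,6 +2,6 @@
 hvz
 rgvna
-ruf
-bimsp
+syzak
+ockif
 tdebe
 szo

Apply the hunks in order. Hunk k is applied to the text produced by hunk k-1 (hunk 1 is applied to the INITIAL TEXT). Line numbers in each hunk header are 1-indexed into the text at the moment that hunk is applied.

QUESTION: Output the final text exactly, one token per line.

Answer: vyb
hvz
rgvna
syzak
ockif
tdebe
szo
hij
wiy
qvz
zoo
eaxy
tis
fda
ciebl

Derivation:
Hunk 1: at line 4 remove [qxm,edm,pns] add [szo,hij,wiy] -> 14 lines: vyb hvz rgvna ruf kchsa szo hij wiy cgvw wzvy eaxy tis fda ciebl
Hunk 2: at line 3 remove [kchsa] add [bimsp,tdebe] -> 15 lines: vyb hvz rgvna ruf bimsp tdebe szo hij wiy cgvw wzvy eaxy tis fda ciebl
Hunk 3: at line 8 remove [cgvw,wzvy] add [qvz,zoo] -> 15 lines: vyb hvz rgvna ruf bimsp tdebe szo hij wiy qvz zoo eaxy tis fda ciebl
Hunk 4: at line 2 remove [ruf,bimsp] add [syzak,ockif] -> 15 lines: vyb hvz rgvna syzak ockif tdebe szo hij wiy qvz zoo eaxy tis fda ciebl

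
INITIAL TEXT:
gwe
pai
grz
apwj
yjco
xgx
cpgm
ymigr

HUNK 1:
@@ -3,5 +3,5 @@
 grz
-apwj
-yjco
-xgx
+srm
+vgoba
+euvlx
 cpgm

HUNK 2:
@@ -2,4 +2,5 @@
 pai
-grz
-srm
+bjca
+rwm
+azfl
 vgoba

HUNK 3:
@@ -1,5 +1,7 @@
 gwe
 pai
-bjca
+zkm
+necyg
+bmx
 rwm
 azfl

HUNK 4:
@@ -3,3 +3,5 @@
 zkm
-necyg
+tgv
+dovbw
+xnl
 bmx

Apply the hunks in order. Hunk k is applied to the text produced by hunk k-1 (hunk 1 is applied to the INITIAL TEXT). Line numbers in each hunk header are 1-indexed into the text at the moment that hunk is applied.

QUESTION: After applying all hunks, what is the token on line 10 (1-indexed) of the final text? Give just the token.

Hunk 1: at line 3 remove [apwj,yjco,xgx] add [srm,vgoba,euvlx] -> 8 lines: gwe pai grz srm vgoba euvlx cpgm ymigr
Hunk 2: at line 2 remove [grz,srm] add [bjca,rwm,azfl] -> 9 lines: gwe pai bjca rwm azfl vgoba euvlx cpgm ymigr
Hunk 3: at line 1 remove [bjca] add [zkm,necyg,bmx] -> 11 lines: gwe pai zkm necyg bmx rwm azfl vgoba euvlx cpgm ymigr
Hunk 4: at line 3 remove [necyg] add [tgv,dovbw,xnl] -> 13 lines: gwe pai zkm tgv dovbw xnl bmx rwm azfl vgoba euvlx cpgm ymigr
Final line 10: vgoba

Answer: vgoba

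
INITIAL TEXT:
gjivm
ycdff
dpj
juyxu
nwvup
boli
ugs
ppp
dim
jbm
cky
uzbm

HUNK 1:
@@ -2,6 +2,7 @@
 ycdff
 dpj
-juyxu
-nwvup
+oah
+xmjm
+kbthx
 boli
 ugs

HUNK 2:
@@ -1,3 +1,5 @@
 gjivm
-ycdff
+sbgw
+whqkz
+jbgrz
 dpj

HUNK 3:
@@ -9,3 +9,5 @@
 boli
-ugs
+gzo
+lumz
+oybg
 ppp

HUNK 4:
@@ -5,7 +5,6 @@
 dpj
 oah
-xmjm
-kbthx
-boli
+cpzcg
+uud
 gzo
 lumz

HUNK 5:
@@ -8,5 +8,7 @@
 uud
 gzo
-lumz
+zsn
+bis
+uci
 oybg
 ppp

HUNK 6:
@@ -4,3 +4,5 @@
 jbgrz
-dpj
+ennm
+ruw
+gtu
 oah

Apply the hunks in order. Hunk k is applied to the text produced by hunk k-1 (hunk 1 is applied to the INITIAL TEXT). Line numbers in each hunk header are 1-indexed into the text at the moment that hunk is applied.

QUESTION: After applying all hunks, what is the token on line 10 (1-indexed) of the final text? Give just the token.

Hunk 1: at line 2 remove [juyxu,nwvup] add [oah,xmjm,kbthx] -> 13 lines: gjivm ycdff dpj oah xmjm kbthx boli ugs ppp dim jbm cky uzbm
Hunk 2: at line 1 remove [ycdff] add [sbgw,whqkz,jbgrz] -> 15 lines: gjivm sbgw whqkz jbgrz dpj oah xmjm kbthx boli ugs ppp dim jbm cky uzbm
Hunk 3: at line 9 remove [ugs] add [gzo,lumz,oybg] -> 17 lines: gjivm sbgw whqkz jbgrz dpj oah xmjm kbthx boli gzo lumz oybg ppp dim jbm cky uzbm
Hunk 4: at line 5 remove [xmjm,kbthx,boli] add [cpzcg,uud] -> 16 lines: gjivm sbgw whqkz jbgrz dpj oah cpzcg uud gzo lumz oybg ppp dim jbm cky uzbm
Hunk 5: at line 8 remove [lumz] add [zsn,bis,uci] -> 18 lines: gjivm sbgw whqkz jbgrz dpj oah cpzcg uud gzo zsn bis uci oybg ppp dim jbm cky uzbm
Hunk 6: at line 4 remove [dpj] add [ennm,ruw,gtu] -> 20 lines: gjivm sbgw whqkz jbgrz ennm ruw gtu oah cpzcg uud gzo zsn bis uci oybg ppp dim jbm cky uzbm
Final line 10: uud

Answer: uud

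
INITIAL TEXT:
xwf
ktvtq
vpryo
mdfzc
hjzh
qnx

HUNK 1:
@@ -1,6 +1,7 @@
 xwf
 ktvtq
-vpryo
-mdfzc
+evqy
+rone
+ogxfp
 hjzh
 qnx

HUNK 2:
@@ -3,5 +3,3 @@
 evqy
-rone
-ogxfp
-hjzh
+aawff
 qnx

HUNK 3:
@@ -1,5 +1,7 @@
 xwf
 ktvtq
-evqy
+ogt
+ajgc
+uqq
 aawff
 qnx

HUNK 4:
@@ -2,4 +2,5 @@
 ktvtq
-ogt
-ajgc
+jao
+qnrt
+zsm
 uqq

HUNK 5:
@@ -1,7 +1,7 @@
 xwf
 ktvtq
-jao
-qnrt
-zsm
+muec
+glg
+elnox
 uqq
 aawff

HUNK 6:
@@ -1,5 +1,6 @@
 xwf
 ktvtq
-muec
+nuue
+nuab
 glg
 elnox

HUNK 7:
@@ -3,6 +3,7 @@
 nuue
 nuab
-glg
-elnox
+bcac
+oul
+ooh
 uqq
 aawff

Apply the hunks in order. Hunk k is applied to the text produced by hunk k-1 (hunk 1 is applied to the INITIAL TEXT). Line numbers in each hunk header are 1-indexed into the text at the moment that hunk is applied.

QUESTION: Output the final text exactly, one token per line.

Hunk 1: at line 1 remove [vpryo,mdfzc] add [evqy,rone,ogxfp] -> 7 lines: xwf ktvtq evqy rone ogxfp hjzh qnx
Hunk 2: at line 3 remove [rone,ogxfp,hjzh] add [aawff] -> 5 lines: xwf ktvtq evqy aawff qnx
Hunk 3: at line 1 remove [evqy] add [ogt,ajgc,uqq] -> 7 lines: xwf ktvtq ogt ajgc uqq aawff qnx
Hunk 4: at line 2 remove [ogt,ajgc] add [jao,qnrt,zsm] -> 8 lines: xwf ktvtq jao qnrt zsm uqq aawff qnx
Hunk 5: at line 1 remove [jao,qnrt,zsm] add [muec,glg,elnox] -> 8 lines: xwf ktvtq muec glg elnox uqq aawff qnx
Hunk 6: at line 1 remove [muec] add [nuue,nuab] -> 9 lines: xwf ktvtq nuue nuab glg elnox uqq aawff qnx
Hunk 7: at line 3 remove [glg,elnox] add [bcac,oul,ooh] -> 10 lines: xwf ktvtq nuue nuab bcac oul ooh uqq aawff qnx

Answer: xwf
ktvtq
nuue
nuab
bcac
oul
ooh
uqq
aawff
qnx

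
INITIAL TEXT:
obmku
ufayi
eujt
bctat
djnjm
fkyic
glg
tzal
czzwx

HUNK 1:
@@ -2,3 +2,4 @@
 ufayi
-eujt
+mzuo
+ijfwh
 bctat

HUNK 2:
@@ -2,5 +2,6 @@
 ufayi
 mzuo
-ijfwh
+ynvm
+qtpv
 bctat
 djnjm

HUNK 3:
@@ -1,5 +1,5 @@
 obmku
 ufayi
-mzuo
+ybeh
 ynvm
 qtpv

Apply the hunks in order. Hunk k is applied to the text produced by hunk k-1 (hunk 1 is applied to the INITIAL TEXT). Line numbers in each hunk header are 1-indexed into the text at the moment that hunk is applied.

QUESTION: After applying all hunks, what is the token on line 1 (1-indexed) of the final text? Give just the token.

Answer: obmku

Derivation:
Hunk 1: at line 2 remove [eujt] add [mzuo,ijfwh] -> 10 lines: obmku ufayi mzuo ijfwh bctat djnjm fkyic glg tzal czzwx
Hunk 2: at line 2 remove [ijfwh] add [ynvm,qtpv] -> 11 lines: obmku ufayi mzuo ynvm qtpv bctat djnjm fkyic glg tzal czzwx
Hunk 3: at line 1 remove [mzuo] add [ybeh] -> 11 lines: obmku ufayi ybeh ynvm qtpv bctat djnjm fkyic glg tzal czzwx
Final line 1: obmku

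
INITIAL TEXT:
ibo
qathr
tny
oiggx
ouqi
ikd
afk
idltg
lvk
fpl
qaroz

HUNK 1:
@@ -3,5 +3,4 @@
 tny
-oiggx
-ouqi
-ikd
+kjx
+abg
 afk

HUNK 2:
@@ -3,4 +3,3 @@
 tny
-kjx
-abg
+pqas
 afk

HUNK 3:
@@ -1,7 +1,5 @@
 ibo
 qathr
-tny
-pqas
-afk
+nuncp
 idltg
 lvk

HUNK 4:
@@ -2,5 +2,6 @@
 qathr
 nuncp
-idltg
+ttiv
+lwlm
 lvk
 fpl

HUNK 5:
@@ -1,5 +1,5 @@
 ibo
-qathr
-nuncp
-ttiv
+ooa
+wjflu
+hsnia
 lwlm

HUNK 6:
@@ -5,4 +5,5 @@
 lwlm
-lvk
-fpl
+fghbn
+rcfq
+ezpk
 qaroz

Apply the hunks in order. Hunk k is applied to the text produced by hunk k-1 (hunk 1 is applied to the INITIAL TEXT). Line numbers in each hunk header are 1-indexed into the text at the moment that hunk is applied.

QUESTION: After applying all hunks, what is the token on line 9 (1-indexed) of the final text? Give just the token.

Hunk 1: at line 3 remove [oiggx,ouqi,ikd] add [kjx,abg] -> 10 lines: ibo qathr tny kjx abg afk idltg lvk fpl qaroz
Hunk 2: at line 3 remove [kjx,abg] add [pqas] -> 9 lines: ibo qathr tny pqas afk idltg lvk fpl qaroz
Hunk 3: at line 1 remove [tny,pqas,afk] add [nuncp] -> 7 lines: ibo qathr nuncp idltg lvk fpl qaroz
Hunk 4: at line 2 remove [idltg] add [ttiv,lwlm] -> 8 lines: ibo qathr nuncp ttiv lwlm lvk fpl qaroz
Hunk 5: at line 1 remove [qathr,nuncp,ttiv] add [ooa,wjflu,hsnia] -> 8 lines: ibo ooa wjflu hsnia lwlm lvk fpl qaroz
Hunk 6: at line 5 remove [lvk,fpl] add [fghbn,rcfq,ezpk] -> 9 lines: ibo ooa wjflu hsnia lwlm fghbn rcfq ezpk qaroz
Final line 9: qaroz

Answer: qaroz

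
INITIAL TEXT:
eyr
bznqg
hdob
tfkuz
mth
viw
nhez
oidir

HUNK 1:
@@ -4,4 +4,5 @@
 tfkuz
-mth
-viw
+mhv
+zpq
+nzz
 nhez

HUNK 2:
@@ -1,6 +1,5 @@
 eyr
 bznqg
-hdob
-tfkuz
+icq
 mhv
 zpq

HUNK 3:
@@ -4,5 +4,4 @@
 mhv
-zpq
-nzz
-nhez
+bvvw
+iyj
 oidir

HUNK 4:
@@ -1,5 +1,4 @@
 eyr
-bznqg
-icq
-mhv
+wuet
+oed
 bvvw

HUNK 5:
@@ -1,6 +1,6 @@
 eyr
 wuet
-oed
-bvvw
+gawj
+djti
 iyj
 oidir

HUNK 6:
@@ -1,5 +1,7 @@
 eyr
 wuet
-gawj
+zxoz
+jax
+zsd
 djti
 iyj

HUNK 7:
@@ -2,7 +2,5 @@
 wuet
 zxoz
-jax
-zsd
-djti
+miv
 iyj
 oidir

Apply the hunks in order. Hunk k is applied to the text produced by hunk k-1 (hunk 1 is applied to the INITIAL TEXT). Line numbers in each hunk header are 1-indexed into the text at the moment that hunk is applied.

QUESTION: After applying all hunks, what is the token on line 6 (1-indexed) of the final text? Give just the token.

Answer: oidir

Derivation:
Hunk 1: at line 4 remove [mth,viw] add [mhv,zpq,nzz] -> 9 lines: eyr bznqg hdob tfkuz mhv zpq nzz nhez oidir
Hunk 2: at line 1 remove [hdob,tfkuz] add [icq] -> 8 lines: eyr bznqg icq mhv zpq nzz nhez oidir
Hunk 3: at line 4 remove [zpq,nzz,nhez] add [bvvw,iyj] -> 7 lines: eyr bznqg icq mhv bvvw iyj oidir
Hunk 4: at line 1 remove [bznqg,icq,mhv] add [wuet,oed] -> 6 lines: eyr wuet oed bvvw iyj oidir
Hunk 5: at line 1 remove [oed,bvvw] add [gawj,djti] -> 6 lines: eyr wuet gawj djti iyj oidir
Hunk 6: at line 1 remove [gawj] add [zxoz,jax,zsd] -> 8 lines: eyr wuet zxoz jax zsd djti iyj oidir
Hunk 7: at line 2 remove [jax,zsd,djti] add [miv] -> 6 lines: eyr wuet zxoz miv iyj oidir
Final line 6: oidir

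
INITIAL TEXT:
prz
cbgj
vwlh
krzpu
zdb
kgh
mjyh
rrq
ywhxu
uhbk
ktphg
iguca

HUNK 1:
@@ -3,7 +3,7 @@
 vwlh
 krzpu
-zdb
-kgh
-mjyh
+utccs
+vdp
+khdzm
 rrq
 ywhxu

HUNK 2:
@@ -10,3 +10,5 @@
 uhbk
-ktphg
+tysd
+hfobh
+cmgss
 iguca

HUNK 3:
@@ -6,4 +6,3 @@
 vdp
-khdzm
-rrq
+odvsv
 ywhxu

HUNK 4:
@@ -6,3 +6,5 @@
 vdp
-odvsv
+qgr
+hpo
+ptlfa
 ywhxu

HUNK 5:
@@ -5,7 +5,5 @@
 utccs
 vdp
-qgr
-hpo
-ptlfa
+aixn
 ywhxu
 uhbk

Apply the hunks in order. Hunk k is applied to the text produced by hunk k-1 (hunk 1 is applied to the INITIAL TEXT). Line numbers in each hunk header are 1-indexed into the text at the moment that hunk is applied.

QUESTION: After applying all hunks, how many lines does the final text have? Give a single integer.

Answer: 13

Derivation:
Hunk 1: at line 3 remove [zdb,kgh,mjyh] add [utccs,vdp,khdzm] -> 12 lines: prz cbgj vwlh krzpu utccs vdp khdzm rrq ywhxu uhbk ktphg iguca
Hunk 2: at line 10 remove [ktphg] add [tysd,hfobh,cmgss] -> 14 lines: prz cbgj vwlh krzpu utccs vdp khdzm rrq ywhxu uhbk tysd hfobh cmgss iguca
Hunk 3: at line 6 remove [khdzm,rrq] add [odvsv] -> 13 lines: prz cbgj vwlh krzpu utccs vdp odvsv ywhxu uhbk tysd hfobh cmgss iguca
Hunk 4: at line 6 remove [odvsv] add [qgr,hpo,ptlfa] -> 15 lines: prz cbgj vwlh krzpu utccs vdp qgr hpo ptlfa ywhxu uhbk tysd hfobh cmgss iguca
Hunk 5: at line 5 remove [qgr,hpo,ptlfa] add [aixn] -> 13 lines: prz cbgj vwlh krzpu utccs vdp aixn ywhxu uhbk tysd hfobh cmgss iguca
Final line count: 13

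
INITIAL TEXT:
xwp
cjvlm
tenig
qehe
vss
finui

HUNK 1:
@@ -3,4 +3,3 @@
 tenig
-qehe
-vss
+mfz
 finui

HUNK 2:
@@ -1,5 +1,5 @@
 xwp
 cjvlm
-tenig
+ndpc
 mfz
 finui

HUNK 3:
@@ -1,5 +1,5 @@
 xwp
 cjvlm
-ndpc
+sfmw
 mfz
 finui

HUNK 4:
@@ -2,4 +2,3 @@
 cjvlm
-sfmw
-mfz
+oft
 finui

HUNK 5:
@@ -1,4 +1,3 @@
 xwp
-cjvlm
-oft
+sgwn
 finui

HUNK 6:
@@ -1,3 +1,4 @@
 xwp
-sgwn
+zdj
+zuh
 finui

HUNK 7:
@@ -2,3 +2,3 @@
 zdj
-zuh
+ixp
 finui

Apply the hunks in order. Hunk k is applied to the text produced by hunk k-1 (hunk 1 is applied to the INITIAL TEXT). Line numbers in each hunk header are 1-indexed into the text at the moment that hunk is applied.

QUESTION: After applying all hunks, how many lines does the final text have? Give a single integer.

Hunk 1: at line 3 remove [qehe,vss] add [mfz] -> 5 lines: xwp cjvlm tenig mfz finui
Hunk 2: at line 1 remove [tenig] add [ndpc] -> 5 lines: xwp cjvlm ndpc mfz finui
Hunk 3: at line 1 remove [ndpc] add [sfmw] -> 5 lines: xwp cjvlm sfmw mfz finui
Hunk 4: at line 2 remove [sfmw,mfz] add [oft] -> 4 lines: xwp cjvlm oft finui
Hunk 5: at line 1 remove [cjvlm,oft] add [sgwn] -> 3 lines: xwp sgwn finui
Hunk 6: at line 1 remove [sgwn] add [zdj,zuh] -> 4 lines: xwp zdj zuh finui
Hunk 7: at line 2 remove [zuh] add [ixp] -> 4 lines: xwp zdj ixp finui
Final line count: 4

Answer: 4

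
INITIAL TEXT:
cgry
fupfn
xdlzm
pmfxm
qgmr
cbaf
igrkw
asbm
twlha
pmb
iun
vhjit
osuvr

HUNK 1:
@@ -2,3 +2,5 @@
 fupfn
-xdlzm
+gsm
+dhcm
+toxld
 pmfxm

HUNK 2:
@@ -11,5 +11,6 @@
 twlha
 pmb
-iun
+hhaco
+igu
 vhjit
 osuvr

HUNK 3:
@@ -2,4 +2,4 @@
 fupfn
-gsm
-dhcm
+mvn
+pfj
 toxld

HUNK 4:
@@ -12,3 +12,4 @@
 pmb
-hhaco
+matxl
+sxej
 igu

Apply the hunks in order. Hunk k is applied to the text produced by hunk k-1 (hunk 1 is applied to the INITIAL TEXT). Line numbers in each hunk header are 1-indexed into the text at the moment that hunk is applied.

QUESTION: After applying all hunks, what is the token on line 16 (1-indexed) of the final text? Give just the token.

Hunk 1: at line 2 remove [xdlzm] add [gsm,dhcm,toxld] -> 15 lines: cgry fupfn gsm dhcm toxld pmfxm qgmr cbaf igrkw asbm twlha pmb iun vhjit osuvr
Hunk 2: at line 11 remove [iun] add [hhaco,igu] -> 16 lines: cgry fupfn gsm dhcm toxld pmfxm qgmr cbaf igrkw asbm twlha pmb hhaco igu vhjit osuvr
Hunk 3: at line 2 remove [gsm,dhcm] add [mvn,pfj] -> 16 lines: cgry fupfn mvn pfj toxld pmfxm qgmr cbaf igrkw asbm twlha pmb hhaco igu vhjit osuvr
Hunk 4: at line 12 remove [hhaco] add [matxl,sxej] -> 17 lines: cgry fupfn mvn pfj toxld pmfxm qgmr cbaf igrkw asbm twlha pmb matxl sxej igu vhjit osuvr
Final line 16: vhjit

Answer: vhjit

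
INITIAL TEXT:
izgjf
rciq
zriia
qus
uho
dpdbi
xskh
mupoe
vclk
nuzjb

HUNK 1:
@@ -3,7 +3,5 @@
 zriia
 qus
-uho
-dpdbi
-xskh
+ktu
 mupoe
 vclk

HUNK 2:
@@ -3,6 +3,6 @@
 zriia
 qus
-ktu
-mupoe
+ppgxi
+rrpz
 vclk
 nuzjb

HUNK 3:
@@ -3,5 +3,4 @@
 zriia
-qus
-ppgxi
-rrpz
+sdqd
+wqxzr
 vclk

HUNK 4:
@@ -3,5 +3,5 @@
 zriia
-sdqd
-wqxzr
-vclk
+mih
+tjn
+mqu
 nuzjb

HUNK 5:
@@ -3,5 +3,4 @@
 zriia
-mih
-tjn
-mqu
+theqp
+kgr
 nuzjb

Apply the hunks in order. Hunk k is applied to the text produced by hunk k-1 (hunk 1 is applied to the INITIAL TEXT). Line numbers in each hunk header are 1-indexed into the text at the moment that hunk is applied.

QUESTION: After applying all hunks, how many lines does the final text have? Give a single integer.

Answer: 6

Derivation:
Hunk 1: at line 3 remove [uho,dpdbi,xskh] add [ktu] -> 8 lines: izgjf rciq zriia qus ktu mupoe vclk nuzjb
Hunk 2: at line 3 remove [ktu,mupoe] add [ppgxi,rrpz] -> 8 lines: izgjf rciq zriia qus ppgxi rrpz vclk nuzjb
Hunk 3: at line 3 remove [qus,ppgxi,rrpz] add [sdqd,wqxzr] -> 7 lines: izgjf rciq zriia sdqd wqxzr vclk nuzjb
Hunk 4: at line 3 remove [sdqd,wqxzr,vclk] add [mih,tjn,mqu] -> 7 lines: izgjf rciq zriia mih tjn mqu nuzjb
Hunk 5: at line 3 remove [mih,tjn,mqu] add [theqp,kgr] -> 6 lines: izgjf rciq zriia theqp kgr nuzjb
Final line count: 6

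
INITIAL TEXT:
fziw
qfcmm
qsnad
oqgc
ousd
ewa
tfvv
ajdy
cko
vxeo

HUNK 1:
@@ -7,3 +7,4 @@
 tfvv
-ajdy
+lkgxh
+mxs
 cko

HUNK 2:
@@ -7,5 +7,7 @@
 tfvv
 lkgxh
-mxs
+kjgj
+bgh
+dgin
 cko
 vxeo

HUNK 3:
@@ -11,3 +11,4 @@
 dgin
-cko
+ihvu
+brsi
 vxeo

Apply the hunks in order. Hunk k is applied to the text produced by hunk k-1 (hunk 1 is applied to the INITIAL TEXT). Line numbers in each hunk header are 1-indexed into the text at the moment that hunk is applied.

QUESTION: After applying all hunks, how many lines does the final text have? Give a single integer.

Answer: 14

Derivation:
Hunk 1: at line 7 remove [ajdy] add [lkgxh,mxs] -> 11 lines: fziw qfcmm qsnad oqgc ousd ewa tfvv lkgxh mxs cko vxeo
Hunk 2: at line 7 remove [mxs] add [kjgj,bgh,dgin] -> 13 lines: fziw qfcmm qsnad oqgc ousd ewa tfvv lkgxh kjgj bgh dgin cko vxeo
Hunk 3: at line 11 remove [cko] add [ihvu,brsi] -> 14 lines: fziw qfcmm qsnad oqgc ousd ewa tfvv lkgxh kjgj bgh dgin ihvu brsi vxeo
Final line count: 14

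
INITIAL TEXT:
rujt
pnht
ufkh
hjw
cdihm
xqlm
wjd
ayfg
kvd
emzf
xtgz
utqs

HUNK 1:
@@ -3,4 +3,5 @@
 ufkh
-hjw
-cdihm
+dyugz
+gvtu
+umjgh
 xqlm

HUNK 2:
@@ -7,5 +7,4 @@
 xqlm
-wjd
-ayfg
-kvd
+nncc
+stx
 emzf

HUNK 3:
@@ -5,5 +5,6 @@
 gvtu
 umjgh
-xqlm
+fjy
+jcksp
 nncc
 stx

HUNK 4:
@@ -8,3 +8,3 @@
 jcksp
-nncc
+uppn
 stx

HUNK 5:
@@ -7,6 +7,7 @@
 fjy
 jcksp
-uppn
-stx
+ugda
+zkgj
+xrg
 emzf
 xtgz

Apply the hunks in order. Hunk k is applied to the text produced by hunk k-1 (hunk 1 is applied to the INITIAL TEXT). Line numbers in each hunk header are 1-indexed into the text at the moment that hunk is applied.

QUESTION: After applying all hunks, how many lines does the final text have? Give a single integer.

Answer: 14

Derivation:
Hunk 1: at line 3 remove [hjw,cdihm] add [dyugz,gvtu,umjgh] -> 13 lines: rujt pnht ufkh dyugz gvtu umjgh xqlm wjd ayfg kvd emzf xtgz utqs
Hunk 2: at line 7 remove [wjd,ayfg,kvd] add [nncc,stx] -> 12 lines: rujt pnht ufkh dyugz gvtu umjgh xqlm nncc stx emzf xtgz utqs
Hunk 3: at line 5 remove [xqlm] add [fjy,jcksp] -> 13 lines: rujt pnht ufkh dyugz gvtu umjgh fjy jcksp nncc stx emzf xtgz utqs
Hunk 4: at line 8 remove [nncc] add [uppn] -> 13 lines: rujt pnht ufkh dyugz gvtu umjgh fjy jcksp uppn stx emzf xtgz utqs
Hunk 5: at line 7 remove [uppn,stx] add [ugda,zkgj,xrg] -> 14 lines: rujt pnht ufkh dyugz gvtu umjgh fjy jcksp ugda zkgj xrg emzf xtgz utqs
Final line count: 14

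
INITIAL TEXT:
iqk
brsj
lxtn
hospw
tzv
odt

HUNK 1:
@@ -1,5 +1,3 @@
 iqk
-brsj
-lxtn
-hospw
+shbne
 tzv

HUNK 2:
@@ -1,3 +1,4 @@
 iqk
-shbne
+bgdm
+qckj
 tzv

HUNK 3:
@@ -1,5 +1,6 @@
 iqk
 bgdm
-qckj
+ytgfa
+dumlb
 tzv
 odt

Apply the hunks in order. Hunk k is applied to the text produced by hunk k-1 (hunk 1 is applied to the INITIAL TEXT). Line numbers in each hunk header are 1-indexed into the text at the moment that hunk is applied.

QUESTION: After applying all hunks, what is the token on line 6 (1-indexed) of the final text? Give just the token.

Hunk 1: at line 1 remove [brsj,lxtn,hospw] add [shbne] -> 4 lines: iqk shbne tzv odt
Hunk 2: at line 1 remove [shbne] add [bgdm,qckj] -> 5 lines: iqk bgdm qckj tzv odt
Hunk 3: at line 1 remove [qckj] add [ytgfa,dumlb] -> 6 lines: iqk bgdm ytgfa dumlb tzv odt
Final line 6: odt

Answer: odt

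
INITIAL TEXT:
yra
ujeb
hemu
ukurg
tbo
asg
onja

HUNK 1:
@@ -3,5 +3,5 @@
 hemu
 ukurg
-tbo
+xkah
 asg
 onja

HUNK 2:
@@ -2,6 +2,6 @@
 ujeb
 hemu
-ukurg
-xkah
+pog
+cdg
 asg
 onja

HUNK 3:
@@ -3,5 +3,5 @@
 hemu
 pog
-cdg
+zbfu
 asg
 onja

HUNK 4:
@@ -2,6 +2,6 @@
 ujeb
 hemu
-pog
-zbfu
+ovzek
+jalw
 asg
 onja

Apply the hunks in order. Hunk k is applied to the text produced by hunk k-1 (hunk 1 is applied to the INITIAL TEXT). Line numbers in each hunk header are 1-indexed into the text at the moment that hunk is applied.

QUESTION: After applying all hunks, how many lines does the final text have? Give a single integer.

Answer: 7

Derivation:
Hunk 1: at line 3 remove [tbo] add [xkah] -> 7 lines: yra ujeb hemu ukurg xkah asg onja
Hunk 2: at line 2 remove [ukurg,xkah] add [pog,cdg] -> 7 lines: yra ujeb hemu pog cdg asg onja
Hunk 3: at line 3 remove [cdg] add [zbfu] -> 7 lines: yra ujeb hemu pog zbfu asg onja
Hunk 4: at line 2 remove [pog,zbfu] add [ovzek,jalw] -> 7 lines: yra ujeb hemu ovzek jalw asg onja
Final line count: 7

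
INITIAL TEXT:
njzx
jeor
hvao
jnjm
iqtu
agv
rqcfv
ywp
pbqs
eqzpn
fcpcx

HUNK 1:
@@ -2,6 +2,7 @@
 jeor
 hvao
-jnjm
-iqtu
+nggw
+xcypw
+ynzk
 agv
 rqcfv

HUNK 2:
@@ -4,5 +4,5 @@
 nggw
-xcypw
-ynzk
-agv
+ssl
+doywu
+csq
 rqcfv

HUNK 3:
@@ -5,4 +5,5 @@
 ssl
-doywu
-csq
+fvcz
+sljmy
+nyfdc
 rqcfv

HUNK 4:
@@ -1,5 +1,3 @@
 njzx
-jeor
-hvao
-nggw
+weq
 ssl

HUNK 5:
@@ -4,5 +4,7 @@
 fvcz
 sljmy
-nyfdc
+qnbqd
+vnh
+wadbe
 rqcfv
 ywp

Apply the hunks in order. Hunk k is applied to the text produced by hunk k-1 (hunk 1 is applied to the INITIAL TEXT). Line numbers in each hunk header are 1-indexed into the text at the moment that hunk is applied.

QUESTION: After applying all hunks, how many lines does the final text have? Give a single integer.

Hunk 1: at line 2 remove [jnjm,iqtu] add [nggw,xcypw,ynzk] -> 12 lines: njzx jeor hvao nggw xcypw ynzk agv rqcfv ywp pbqs eqzpn fcpcx
Hunk 2: at line 4 remove [xcypw,ynzk,agv] add [ssl,doywu,csq] -> 12 lines: njzx jeor hvao nggw ssl doywu csq rqcfv ywp pbqs eqzpn fcpcx
Hunk 3: at line 5 remove [doywu,csq] add [fvcz,sljmy,nyfdc] -> 13 lines: njzx jeor hvao nggw ssl fvcz sljmy nyfdc rqcfv ywp pbqs eqzpn fcpcx
Hunk 4: at line 1 remove [jeor,hvao,nggw] add [weq] -> 11 lines: njzx weq ssl fvcz sljmy nyfdc rqcfv ywp pbqs eqzpn fcpcx
Hunk 5: at line 4 remove [nyfdc] add [qnbqd,vnh,wadbe] -> 13 lines: njzx weq ssl fvcz sljmy qnbqd vnh wadbe rqcfv ywp pbqs eqzpn fcpcx
Final line count: 13

Answer: 13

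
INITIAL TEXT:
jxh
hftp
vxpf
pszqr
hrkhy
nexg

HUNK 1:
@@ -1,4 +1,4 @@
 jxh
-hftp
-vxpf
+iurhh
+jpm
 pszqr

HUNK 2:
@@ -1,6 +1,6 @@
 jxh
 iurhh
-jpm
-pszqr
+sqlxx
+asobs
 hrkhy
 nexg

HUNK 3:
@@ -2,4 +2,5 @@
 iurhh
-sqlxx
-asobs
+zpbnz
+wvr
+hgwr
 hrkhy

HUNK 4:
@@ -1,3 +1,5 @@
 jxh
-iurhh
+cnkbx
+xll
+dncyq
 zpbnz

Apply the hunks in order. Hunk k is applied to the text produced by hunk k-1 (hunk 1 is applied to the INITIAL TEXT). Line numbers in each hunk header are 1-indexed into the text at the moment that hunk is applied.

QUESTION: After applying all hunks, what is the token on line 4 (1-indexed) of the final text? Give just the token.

Answer: dncyq

Derivation:
Hunk 1: at line 1 remove [hftp,vxpf] add [iurhh,jpm] -> 6 lines: jxh iurhh jpm pszqr hrkhy nexg
Hunk 2: at line 1 remove [jpm,pszqr] add [sqlxx,asobs] -> 6 lines: jxh iurhh sqlxx asobs hrkhy nexg
Hunk 3: at line 2 remove [sqlxx,asobs] add [zpbnz,wvr,hgwr] -> 7 lines: jxh iurhh zpbnz wvr hgwr hrkhy nexg
Hunk 4: at line 1 remove [iurhh] add [cnkbx,xll,dncyq] -> 9 lines: jxh cnkbx xll dncyq zpbnz wvr hgwr hrkhy nexg
Final line 4: dncyq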